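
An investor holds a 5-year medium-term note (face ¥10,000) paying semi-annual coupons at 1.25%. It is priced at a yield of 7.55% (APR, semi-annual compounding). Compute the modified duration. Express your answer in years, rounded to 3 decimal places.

4.658 years

Periodic yield y = 0.03775. First find Macaulay duration:
  t   CF        PV=CF/(1+0.03775)^t    t·PV
  1        62.50        60.2265        60.2265
  2        62.50        58.0356       116.0712
  3        62.50        55.9245       167.7734
  4        62.50        53.8901       215.5604
  5        62.50        51.9298       259.6488
  6        62.50        50.0407       300.2443
  7        62.50        48.2204       337.5428
  8        62.50        46.4663       371.7304
  9        62.50        44.7760       402.9840
  10   10,062.50     6,946.6989    69,466.9886
  Σ                  7,416.2087    71,698.7705
P = 7,416.2087; Macaulay duration = 71,698.7705 / 7,416.2087 = 9.66785 half-year periods = 4.83392 years.
Modified duration = D_Mac / (1 + y) = 4.83392 / 1.03775 = 4.65808 years.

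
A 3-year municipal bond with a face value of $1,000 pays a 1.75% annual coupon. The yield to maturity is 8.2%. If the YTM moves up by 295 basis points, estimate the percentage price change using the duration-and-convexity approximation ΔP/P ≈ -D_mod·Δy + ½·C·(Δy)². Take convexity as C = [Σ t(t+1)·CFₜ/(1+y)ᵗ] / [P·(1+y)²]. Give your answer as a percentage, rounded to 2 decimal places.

With y = 0.082:
  t   CF        PV=CF/(1+0.082)^t    t·PV        t(t+1)·PV
  1        17.50        16.1738        16.1738          32.3475
  2        17.50        14.9480        29.8960          89.6881
  3     1,017.50       803.2535     2,409.7606       9,639.0422
  Σ                    834.3753     2,455.8303       9,761.0778
P = 834.3753; D_Mac = 2.94332 yrs; D_mod = 2.72026 yrs; C = 9.99268.
Duration effect: -2.72026 × (+0.0295) = -0.080248
Convexity effect: 0.5 × 9.99268 × (0.0295)² = +0.0043481
ΔP/P ≈ -0.080248 + 0.0043481 = -0.075899 = -7.5899%.

-7.59%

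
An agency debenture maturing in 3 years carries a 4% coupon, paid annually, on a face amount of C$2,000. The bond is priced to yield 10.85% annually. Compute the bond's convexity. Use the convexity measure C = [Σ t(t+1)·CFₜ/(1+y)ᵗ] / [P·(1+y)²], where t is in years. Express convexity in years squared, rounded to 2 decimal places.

With y = 0.1085:
  t   CF        PV=CF/(1+0.1085)^t    t·PV        t(t+1)·PV
  1        80.00        72.1696        72.1696         144.3392
  2        80.00        65.1056       130.2113         390.6338
  3     2,080.00     1,527.0605     4,581.1815      18,324.7260
  Σ                  1,664.3357     4,783.5624      18,859.6990
P = 1,664.3357.
Convexity = Σ t(t+1)·PV / [P·(1+y)²] = 18,859.6990 / (1,664.3357 × 1.228772) = 9.22194.

9.22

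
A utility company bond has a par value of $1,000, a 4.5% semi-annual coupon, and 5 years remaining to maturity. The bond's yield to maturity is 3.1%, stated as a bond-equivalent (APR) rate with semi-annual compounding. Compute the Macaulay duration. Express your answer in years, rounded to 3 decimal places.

Periodic yield y = 0.0155. Discount each cash flow and weight by its period:
  t   CF        PV=CF/(1+0.0155)^t    t·PV
  1        22.50        22.1566        22.1566
  2        22.50        21.8184        43.6368
  3        22.50        21.4854        64.4561
  4        22.50        21.1574        84.6297
  5        22.50        20.8345       104.1725
  6        22.50        20.5165       123.0989
  7        22.50        20.2033       141.4233
  8        22.50        19.8950       159.1597
  9        22.50        19.5913       176.3217
  10    1,022.50       876.7263     8,767.2631
  Σ                  1,064.3846     9,686.3183
Price P = Σ PV = 1,064.3846.
Macaulay duration = Σ(t·PV) / P = 9,686.3183 / 1,064.3846 = 9.10039 half-year periods.
In years: 9.10039 / 2 = 4.55020 years.

4.550 years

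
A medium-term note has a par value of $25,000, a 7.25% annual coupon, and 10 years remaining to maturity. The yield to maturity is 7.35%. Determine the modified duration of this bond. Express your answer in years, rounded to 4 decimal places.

Periodic yield y = 0.0735. First find Macaulay duration:
  t   CF        PV=CF/(1+0.0735)^t    t·PV
  1     1,812.50     1,688.4024     1,688.4024
  2     1,812.50     1,572.8015     3,145.6030
  3     1,812.50     1,465.1155     4,395.3466
  4     1,812.50     1,364.8025     5,459.2101
  5     1,812.50     1,271.3577     6,356.7887
  6     1,812.50     1,184.3109     7,105.8653
  7     1,812.50     1,103.2239     7,722.5675
  8     1,812.50     1,027.6888     8,221.5104
  9     1,812.50       957.3254     8,615.9285
  10   26,812.50    13,192.1877   131,921.8770
  Σ                 24,827.2164   184,633.0996
P = 24,827.2164; Macaulay duration = 184,633.0996 / 24,827.2164 = 7.43672 years.
Modified duration = D_Mac / (1 + y) = 7.43672 / 1.0735 = 6.92755 years.

6.9275 years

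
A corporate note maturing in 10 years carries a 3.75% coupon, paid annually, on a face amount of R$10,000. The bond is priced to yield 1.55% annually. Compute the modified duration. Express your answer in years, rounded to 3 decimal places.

Periodic yield y = 0.0155. First find Macaulay duration:
  t   CF        PV=CF/(1+0.0155)^t    t·PV
  1       375.00       369.2762       369.2762
  2       375.00       363.6398       727.2796
  3       375.00       358.0894     1,074.2682
  4       375.00       352.6237     1,410.4950
  5       375.00       347.2415     1,736.2075
  6       375.00       341.9414     2,051.6485
  7       375.00       336.7222     2,357.0555
  8       375.00       331.5827     2,652.6615
  9       375.00       326.5216     2,938.6944
  10   10,375.00     8,895.8782    88,958.7820
  Σ                 12,023.5168   104,276.3685
P = 12,023.5168; Macaulay duration = 104,276.3685 / 12,023.5168 = 8.67270 years.
Modified duration = D_Mac / (1 + y) = 8.67270 / 1.0155 = 8.54033 years.

8.540 years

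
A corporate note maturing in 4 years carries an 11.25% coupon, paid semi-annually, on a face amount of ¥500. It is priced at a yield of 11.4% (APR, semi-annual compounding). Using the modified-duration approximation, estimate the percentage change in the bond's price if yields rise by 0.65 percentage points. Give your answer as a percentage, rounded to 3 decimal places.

-2.046%

Periodic yield y = 0.057. Modified duration first:
  t   CF        PV=CF/(1+0.057)^t    t·PV
  1       28.125        26.6083        26.6083
  2       28.125        25.1734        50.3469
  3       28.125        23.8159        71.4478
  4       28.125        22.5316        90.1265
  5       28.125        21.3166       106.5829
  6       28.125        20.1671       121.0024
  7       28.125        19.0795       133.5567
  8      528.125       338.9509     2,711.6074
  Σ                    497.6434     3,311.2789
P = 497.6434; D_Mac = 6.65392 half-year periods = 3.32696 yrs; D_mod = 3.32696/(1+0.057) = 3.14755 yrs.
ΔP/P ≈ -D_mod · Δy = -3.14755 × (+0.0065) = -0.020459 = -2.0459%.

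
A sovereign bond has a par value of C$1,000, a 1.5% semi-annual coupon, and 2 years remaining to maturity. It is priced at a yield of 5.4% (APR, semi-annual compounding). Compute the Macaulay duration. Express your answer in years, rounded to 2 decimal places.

Periodic yield y = 0.027. Discount each cash flow and weight by its period:
  t   CF        PV=CF/(1+0.027)^t    t·PV
  1         7.50         7.3028         7.3028
  2         7.50         7.1108        14.2217
  3         7.50         6.9239        20.7717
  4     1,007.50       905.6560     3,622.6241
  Σ                    926.9936     3,664.9202
Price P = Σ PV = 926.9936.
Macaulay duration = Σ(t·PV) / P = 3,664.9202 / 926.9936 = 3.95356 half-year periods.
In years: 3.95356 / 2 = 1.97678 years.

1.98 years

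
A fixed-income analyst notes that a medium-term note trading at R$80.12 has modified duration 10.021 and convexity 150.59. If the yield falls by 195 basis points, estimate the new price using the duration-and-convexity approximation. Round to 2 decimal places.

Duration effect: -D_mod·Δy = -10.021 × (-0.0195) = +0.1954095
Convexity effect: ½·C·(Δy)² = 0.5 × 150.59 × (-0.0195)² = +0.02863092375
ΔP/P ≈ +0.1954095 + 0.02863092375 = +0.22404042375
New price ≈ 80.12 × (1 + 0.22404042375) = 98.07011875085.

R$98.07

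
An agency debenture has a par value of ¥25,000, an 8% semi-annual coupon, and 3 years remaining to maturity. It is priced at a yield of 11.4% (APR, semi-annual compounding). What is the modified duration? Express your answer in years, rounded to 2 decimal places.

Periodic yield y = 0.057. First find Macaulay duration:
  t   CF        PV=CF/(1+0.057)^t    t·PV
  1     1,000.00       946.0738       946.0738
  2     1,000.00       895.0556     1,790.1112
  3     1,000.00       846.7887     2,540.3660
  4     1,000.00       801.1246     3,204.4983
  5     1,000.00       757.9230     3,789.6148
  6    26,000.00    18,643.3273   111,859.9638
  Σ                 22,890.2929   124,130.6279
P = 22,890.2929; Macaulay duration = 124,130.6279 / 22,890.2929 = 5.42285 half-year periods = 2.71143 years.
Modified duration = D_Mac / (1 + y) = 2.71143 / 1.057 = 2.56521 years.

2.57 years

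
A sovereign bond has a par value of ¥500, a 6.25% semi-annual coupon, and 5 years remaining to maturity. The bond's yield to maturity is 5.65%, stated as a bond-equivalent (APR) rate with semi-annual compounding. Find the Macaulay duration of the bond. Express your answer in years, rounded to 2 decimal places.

Periodic yield y = 0.02825. Discount each cash flow and weight by its period:
  t   CF        PV=CF/(1+0.02825)^t    t·PV
  1       15.625        15.1957        15.1957
  2       15.625        14.7782        29.5565
  3       15.625        14.3722        43.1167
  4       15.625        13.9774        55.9094
  5       15.625        13.5933        67.9667
  6       15.625        13.2199        79.3193
  7       15.625        12.8567        89.9968
  8       15.625        12.5035       100.0277
  9       15.625        12.1599       109.4395
  10     515.625       390.2535     3,902.5348
  Σ                    512.9103     4,493.0631
Price P = Σ PV = 512.9103.
Macaulay duration = Σ(t·PV) / P = 4,493.0631 / 512.9103 = 8.75994 half-year periods.
In years: 8.75994 / 2 = 4.37997 years.

4.38 years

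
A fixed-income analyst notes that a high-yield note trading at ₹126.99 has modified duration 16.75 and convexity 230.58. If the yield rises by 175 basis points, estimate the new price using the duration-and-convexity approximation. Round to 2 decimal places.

₹94.25

Duration effect: -D_mod·Δy = -16.75 × (+0.0175) = -0.293125
Convexity effect: ½·C·(Δy)² = 0.5 × 230.58 × (0.0175)² = +0.0353075625
ΔP/P ≈ -0.293125 + 0.0353075625 = -0.2578174375
New price ≈ 126.99 × (1 - 0.2578174375) = 94.249763611875.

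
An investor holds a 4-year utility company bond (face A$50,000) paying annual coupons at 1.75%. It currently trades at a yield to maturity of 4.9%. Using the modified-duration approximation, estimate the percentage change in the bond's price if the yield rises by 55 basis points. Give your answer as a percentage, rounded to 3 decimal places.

Periodic yield y = 0.049. Modified duration first:
  t   CF        PV=CF/(1+0.049)^t    t·PV
  1       875.00       834.1277       834.1277
  2       875.00       795.1647     1,590.3293
  3       875.00       758.0216     2,274.0648
  4    50,875.00    42,014.8163   168,059.2654
  Σ                 44,402.1304   172,757.7873
P = 44,402.1304; D_Mac = 3.89075 yrs; D_mod = 3.89075/(1+0.049) = 3.70901 yrs.
ΔP/P ≈ -D_mod · Δy = -3.70901 × (+0.0055) = -0.020400 = -2.0400%.

-2.040%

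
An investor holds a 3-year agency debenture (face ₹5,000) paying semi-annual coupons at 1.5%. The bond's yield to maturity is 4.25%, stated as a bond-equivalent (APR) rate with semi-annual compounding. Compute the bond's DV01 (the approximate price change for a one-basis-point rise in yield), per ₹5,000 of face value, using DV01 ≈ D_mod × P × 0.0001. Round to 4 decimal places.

₹1.3299

Periodic yield y = 0.02125.
  t   CF        PV=CF/(1+0.02125)^t    t·PV
  1        37.50        36.7197        36.7197
  2        37.50        35.9556        71.9113
  3        37.50        35.2075       105.6225
  4        37.50        34.4749       137.8996
  5        37.50        33.7576       168.7878
  6     5,037.50     4,440.4056    26,642.4336
  Σ                  4,616.5209    27,163.3744
P = 4,616.5209; D_Mac = 5.88395 half-year periods = 2.94197 yrs; D_mod = 2.88076 yrs.
DV01 ≈ 2.88076 × 4,616.5209 × 0.0001 = 1.329908.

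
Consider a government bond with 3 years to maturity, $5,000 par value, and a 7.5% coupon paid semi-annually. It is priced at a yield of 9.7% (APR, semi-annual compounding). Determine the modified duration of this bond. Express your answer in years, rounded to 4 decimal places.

2.6063 years

Periodic yield y = 0.0485. First find Macaulay duration:
  t   CF        PV=CF/(1+0.0485)^t    t·PV
  1       187.50       178.8269       178.8269
  2       187.50       170.5550       341.1100
  3       187.50       162.6657       487.9971
  4       187.50       155.1413       620.5654
  5       187.50       147.9650       739.8252
  6     5,187.50     3,904.3388    23,426.0330
  Σ                  4,719.4928    25,794.3575
P = 4,719.4928; Macaulay duration = 25,794.3575 / 4,719.4928 = 5.46549 half-year periods = 2.73275 years.
Modified duration = D_Mac / (1 + y) = 2.73275 / 1.0485 = 2.60634 years.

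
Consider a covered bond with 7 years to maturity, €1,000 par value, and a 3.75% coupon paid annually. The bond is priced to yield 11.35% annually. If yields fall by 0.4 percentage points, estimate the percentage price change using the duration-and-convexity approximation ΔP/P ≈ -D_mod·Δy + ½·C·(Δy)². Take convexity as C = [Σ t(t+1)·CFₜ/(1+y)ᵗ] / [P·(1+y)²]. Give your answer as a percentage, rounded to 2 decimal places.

With y = 0.1135:
  t   CF        PV=CF/(1+0.1135)^t    t·PV        t(t+1)·PV
  1        37.50        33.6776        33.6776          67.3552
  2        37.50        30.2448        60.4896         181.4688
  3        37.50        27.1619        81.4858         325.9431
  4        37.50        24.3933        97.5732         487.8658
  5        37.50        21.9069       109.5343         657.2058
  6        37.50        19.6739       118.0433         826.3028
  7     1,037.50       488.8285     3,421.7998      27,374.3984
  Σ                    645.8869     3,922.6035      29,920.5400
P = 645.8869; D_Mac = 6.07320 yrs; D_mod = 5.45416 yrs; C = 37.36221.
Duration effect: -5.45416 × (-0.004) = +0.021817
Convexity effect: 0.5 × 37.36221 × (-0.004)² = +0.0002989
ΔP/P ≈ +0.021817 + 0.0002989 = +0.022116 = +2.2116%.

+2.21%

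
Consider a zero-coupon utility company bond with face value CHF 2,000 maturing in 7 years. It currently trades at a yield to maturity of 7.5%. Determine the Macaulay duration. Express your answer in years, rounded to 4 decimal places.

A zero-coupon bond has a single cash flow at maturity, so its Macaulay duration equals its maturity: 7 years.

7.0000 years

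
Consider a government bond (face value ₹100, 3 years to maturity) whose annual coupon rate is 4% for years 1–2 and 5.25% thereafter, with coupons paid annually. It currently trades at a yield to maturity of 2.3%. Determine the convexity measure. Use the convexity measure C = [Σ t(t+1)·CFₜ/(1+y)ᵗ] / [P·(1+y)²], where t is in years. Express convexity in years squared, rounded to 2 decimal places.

10.91

With y = 0.023:
  t   CF        PV=CF/(1+0.023)^t    t·PV        t(t+1)·PV
  1         4.00         3.9101         3.9101           7.8201
  2         4.00         3.8222         7.6443          22.9330
  3       105.25        98.3094       294.9283       1,179.7132
  Σ                    106.0417       306.4827       1,210.4663
P = 106.0417.
Convexity = Σ t(t+1)·PV / [P·(1+y)²] = 1,210.4663 / (106.0417 × 1.046529) = 10.90749.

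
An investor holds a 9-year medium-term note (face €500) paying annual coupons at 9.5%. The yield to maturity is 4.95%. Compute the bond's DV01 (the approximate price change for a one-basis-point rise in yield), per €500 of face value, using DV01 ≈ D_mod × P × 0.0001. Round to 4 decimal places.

Periodic yield y = 0.0495.
  t   CF        PV=CF/(1+0.0495)^t    t·PV
  1        47.50        45.2596        45.2596
  2        47.50        43.1250        86.2499
  3        47.50        41.0910       123.2729
  4        47.50        39.1529       156.6116
  5        47.50        37.3062       186.5312
  6        47.50        35.5467       213.2800
  7        47.50        33.8701       237.0907
  8        47.50        32.2726       258.1809
  9       547.50       354.4395     3,189.9557
  Σ                    662.0636     4,496.4325
P = 662.0636; D_Mac = 6.79154 yrs; D_mod = 6.47122 yrs.
DV01 ≈ 6.47122 × 662.0636 × 0.0001 = 0.428436.

€0.4284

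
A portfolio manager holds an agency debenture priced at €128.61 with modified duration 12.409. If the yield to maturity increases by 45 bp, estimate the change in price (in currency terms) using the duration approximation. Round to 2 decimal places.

-€7.18

Duration approximation: ΔP/P ≈ -D_mod · Δy = -12.409 × (+0.0045) = -0.0558405.
ΔP ≈ 128.61 × (-0.0558405) = -7.181646705.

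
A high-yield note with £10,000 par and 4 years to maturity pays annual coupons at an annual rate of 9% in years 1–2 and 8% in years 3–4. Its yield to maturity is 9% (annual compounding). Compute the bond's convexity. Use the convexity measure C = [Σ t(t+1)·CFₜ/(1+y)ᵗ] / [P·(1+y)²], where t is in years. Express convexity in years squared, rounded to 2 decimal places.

14.24

With y = 0.09:
  t   CF        PV=CF/(1+0.09)^t    t·PV        t(t+1)·PV
  1       900.00       825.6881       825.6881       1,651.3761
  2       900.00       757.5120     1,515.0240       4,545.0720
  3       800.00       617.7468     1,853.2404       7,412.9614
  4    10,800.00     7,650.9923    30,603.9691     153,019.8456
  Σ                  9,851.9391    34,797.9215     166,629.2551
P = 9,851.9391.
Convexity = Σ t(t+1)·PV / [P·(1+y)²] = 166,629.2551 / (9,851.9391 × 1.188100) = 14.23562.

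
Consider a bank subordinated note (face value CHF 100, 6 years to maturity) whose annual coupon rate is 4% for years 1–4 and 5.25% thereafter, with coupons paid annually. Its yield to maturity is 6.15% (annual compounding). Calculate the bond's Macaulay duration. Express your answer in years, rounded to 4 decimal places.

5.4164 years

Periodic yield y = 0.0615. Discount each cash flow and weight by its year:
  t   CF        PV=CF/(1+0.0615)^t    t·PV
  1         4.00         3.7683         3.7683
  2         4.00         3.5499         7.0999
  3         4.00         3.3443        10.0328
  4         4.00         3.1505        12.6020
  5         5.25         3.8955        19.4773
  6       105.25        73.5702       441.4214
  Σ                     91.2786       494.4016
Price P = Σ PV = 91.2786.
Macaulay duration = Σ(t·PV) / P = 494.4016 / 91.2786 = 5.41640 years.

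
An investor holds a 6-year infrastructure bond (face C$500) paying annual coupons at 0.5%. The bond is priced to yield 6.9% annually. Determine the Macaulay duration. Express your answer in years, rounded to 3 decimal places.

5.907 years

Periodic yield y = 0.069. Discount each cash flow and weight by its year:
  t   CF        PV=CF/(1+0.069)^t    t·PV
  1         2.50         2.3386         2.3386
  2         2.50         2.1877         4.3754
  3         2.50         2.0465         6.1394
  4         2.50         1.9144         7.6575
  5         2.50         1.7908         8.9541
  6       502.50       336.7207     2,020.3243
  Σ                    346.9987     2,049.7894
Price P = Σ PV = 346.9987.
Macaulay duration = Σ(t·PV) / P = 2,049.7894 / 346.9987 = 5.90720 years.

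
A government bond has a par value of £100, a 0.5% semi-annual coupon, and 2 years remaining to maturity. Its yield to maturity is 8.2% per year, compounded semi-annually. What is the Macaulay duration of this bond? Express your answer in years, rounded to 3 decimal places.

1.992 years

Periodic yield y = 0.041. Discount each cash flow and weight by its period:
  t   CF        PV=CF/(1+0.041)^t    t·PV
  1         0.25         0.2402         0.2402
  2         0.25         0.2307         0.4614
  3         0.25         0.2216         0.6648
  4       100.25        85.3653       341.4613
  Σ                     86.0578       342.8276
Price P = Σ PV = 86.0578.
Macaulay duration = Σ(t·PV) / P = 342.8276 / 86.0578 = 3.98369 half-year periods.
In years: 3.98369 / 2 = 1.99185 years.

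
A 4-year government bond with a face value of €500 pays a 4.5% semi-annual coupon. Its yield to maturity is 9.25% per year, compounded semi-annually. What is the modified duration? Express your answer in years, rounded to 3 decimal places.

3.511 years

Periodic yield y = 0.04625. First find Macaulay duration:
  t   CF        PV=CF/(1+0.04625)^t    t·PV
  1        11.25        10.7527        10.7527
  2        11.25        10.2774        20.5547
  3        11.25         9.8230        29.4691
  4        11.25         9.3888        37.5552
  5        11.25         8.9738        44.8689
  6        11.25         8.5771        51.4625
  7        11.25         8.1979        57.3855
  8       511.25       356.0816     2,848.6529
  Σ                    422.0723     3,100.7016
P = 422.0723; Macaulay duration = 3,100.7016 / 422.0723 = 7.34638 half-year periods = 3.67319 years.
Modified duration = D_Mac / (1 + y) = 3.67319 / 1.04625 = 3.51081 years.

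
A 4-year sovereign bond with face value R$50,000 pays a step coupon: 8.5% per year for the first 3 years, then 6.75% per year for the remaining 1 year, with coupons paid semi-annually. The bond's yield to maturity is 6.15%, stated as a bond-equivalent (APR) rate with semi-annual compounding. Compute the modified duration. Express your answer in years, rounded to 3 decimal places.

3.390 years

Periodic yield y = 0.03075. First find Macaulay duration:
  t   CF        PV=CF/(1+0.03075)^t    t·PV
  1     2,125.00     2,061.6056     2,061.6056
  2     2,125.00     2,000.1025     4,000.2050
  3     2,125.00     1,940.4341     5,821.3024
  4     2,125.00     1,882.5458     7,530.1834
  5     2,125.00     1,826.3845     9,131.9226
  6     2,125.00     1,771.8986    10,631.3918
  7     1,687.50     1,365.1186     9,555.8300
  8    51,687.50    40,565.6817   324,525.4540
  Σ                 53,413.7715   373,257.8947
P = 53,413.7715; Macaulay duration = 373,257.8947 / 53,413.7715 = 6.98805 half-year periods = 3.49402 years.
Modified duration = D_Mac / (1 + y) = 3.49402 / 1.03075 = 3.38979 years.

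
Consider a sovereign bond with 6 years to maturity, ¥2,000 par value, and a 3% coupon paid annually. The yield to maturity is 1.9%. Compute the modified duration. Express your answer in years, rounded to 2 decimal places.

5.49 years

Periodic yield y = 0.019. First find Macaulay duration:
  t   CF        PV=CF/(1+0.019)^t    t·PV
  1        60.00        58.8813        58.8813
  2        60.00        57.7834       115.5667
  3        60.00        56.7060       170.1179
  4        60.00        55.6486       222.5945
  5        60.00        54.6110       273.0551
  6     2,060.00     1,840.0182    11,040.1091
  Σ                  2,123.6484    11,880.3247
P = 2,123.6484; Macaulay duration = 11,880.3247 / 2,123.6484 = 5.59430 years.
Modified duration = D_Mac / (1 + y) = 5.59430 / 1.019 = 5.48999 years.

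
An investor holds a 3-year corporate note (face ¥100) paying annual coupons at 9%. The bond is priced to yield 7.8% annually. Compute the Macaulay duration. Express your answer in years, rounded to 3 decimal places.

2.763 years

Periodic yield y = 0.078. Discount each cash flow and weight by its year:
  t   CF        PV=CF/(1+0.078)^t    t·PV
  1         9.00         8.3488         8.3488
  2         9.00         7.7447        15.4894
  3       109.00        87.0102       261.0306
  Σ                    103.1037       284.8688
Price P = Σ PV = 103.1037.
Macaulay duration = Σ(t·PV) / P = 284.8688 / 103.1037 = 2.76293 years.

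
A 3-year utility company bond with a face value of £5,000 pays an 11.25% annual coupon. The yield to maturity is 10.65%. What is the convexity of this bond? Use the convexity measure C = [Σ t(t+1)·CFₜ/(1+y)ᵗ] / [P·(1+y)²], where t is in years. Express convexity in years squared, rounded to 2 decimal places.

With y = 0.1065:
  t   CF        PV=CF/(1+0.1065)^t    t·PV        t(t+1)·PV
  1       562.50       508.3597       508.3597       1,016.7194
  2       562.50       459.4304       918.8607       2,756.5822
  3     5,562.50     4,105.9700    12,317.9099      49,271.6397
  Σ                  5,073.7600    13,745.1303      53,044.9412
P = 5,073.7600.
Convexity = Σ t(t+1)·PV / [P·(1+y)²] = 53,044.9412 / (5,073.7600 × 1.224342) = 8.53908.

8.54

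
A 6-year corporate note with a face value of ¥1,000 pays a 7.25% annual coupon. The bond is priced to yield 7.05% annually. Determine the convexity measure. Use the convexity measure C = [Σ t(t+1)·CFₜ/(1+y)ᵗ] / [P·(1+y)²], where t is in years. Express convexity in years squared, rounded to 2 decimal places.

29.22

With y = 0.0705:
  t   CF        PV=CF/(1+0.0705)^t    t·PV        t(t+1)·PV
  1        72.50        67.7254        67.7254         135.4507
  2        72.50        63.2652       126.5303         379.5910
  3        72.50        59.0987       177.2961         709.1845
  4        72.50        55.2066       220.8266       1,104.1328
  5        72.50        51.5709       257.8545       1,547.1268
  6     1,072.50       712.6516     4,275.9097      29,931.3677
  Σ                  1,009.5184     5,126.1425      33,806.8535
P = 1,009.5184.
Convexity = Σ t(t+1)·PV / [P·(1+y)²] = 33,806.8535 / (1,009.5184 × 1.145970) = 29.22249.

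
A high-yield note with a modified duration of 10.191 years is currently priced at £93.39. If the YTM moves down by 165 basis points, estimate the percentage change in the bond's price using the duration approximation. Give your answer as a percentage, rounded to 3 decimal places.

+16.815%

Duration approximation: ΔP/P ≈ -D_mod · Δy = -10.191 × (-0.0165) = +0.1681515.
As a percentage: +16.81515%.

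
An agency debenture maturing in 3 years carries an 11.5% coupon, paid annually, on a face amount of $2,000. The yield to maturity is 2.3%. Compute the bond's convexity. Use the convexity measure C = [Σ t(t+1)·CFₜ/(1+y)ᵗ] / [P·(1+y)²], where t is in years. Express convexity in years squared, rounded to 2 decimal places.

10.12

With y = 0.023:
  t   CF        PV=CF/(1+0.023)^t    t·PV        t(t+1)·PV
  1       230.00       224.8289       224.8289         449.6579
  2       230.00       219.7741       439.5483       1,318.6448
  3     2,230.00     2,082.9458     6,248.8373      24,995.3492
  Σ                  2,527.5488     6,913.2145      26,763.6518
P = 2,527.5488.
Convexity = Σ t(t+1)·PV / [P·(1+y)²] = 26,763.6518 / (2,527.5488 × 1.046529) = 10.11800.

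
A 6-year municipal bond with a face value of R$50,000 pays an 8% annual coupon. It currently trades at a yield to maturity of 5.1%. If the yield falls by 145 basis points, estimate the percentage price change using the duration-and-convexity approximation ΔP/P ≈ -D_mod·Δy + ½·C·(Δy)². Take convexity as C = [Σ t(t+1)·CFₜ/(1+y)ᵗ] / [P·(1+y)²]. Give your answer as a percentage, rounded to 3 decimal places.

With y = 0.051:
  t   CF        PV=CF/(1+0.051)^t    t·PV        t(t+1)·PV
  1     4,000.00     3,805.8991     3,805.8991       7,611.7983
  2     4,000.00     3,621.2171     7,242.4341      21,727.3024
  3     4,000.00     3,445.4967    10,336.4902      41,345.9609
  4     4,000.00     3,278.3033    13,113.2131      65,566.0654
  5     4,000.00     3,119.2229    15,596.1145      93,576.6871
  6    54,000.00    40,066.1363   240,396.8175   1,682,777.7228
  Σ                 57,336.2754   290,490.9687   1,912,605.5370
P = 57,336.2754; D_Mac = 5.06644 yrs; D_mod = 4.82059 yrs; C = 30.19886.
Duration effect: -4.82059 × (-0.0145) = +0.069899
Convexity effect: 0.5 × 30.19886 × (-0.0145)² = +0.0031747
ΔP/P ≈ +0.069899 + 0.0031747 = +0.073073 = +7.3073%.

+7.307%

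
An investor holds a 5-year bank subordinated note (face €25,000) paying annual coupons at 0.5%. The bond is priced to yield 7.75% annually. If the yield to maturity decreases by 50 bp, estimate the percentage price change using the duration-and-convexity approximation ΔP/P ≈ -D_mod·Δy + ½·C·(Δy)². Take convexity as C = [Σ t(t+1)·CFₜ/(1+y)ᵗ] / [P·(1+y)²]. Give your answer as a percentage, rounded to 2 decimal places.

With y = 0.0775:
  t   CF        PV=CF/(1+0.0775)^t    t·PV        t(t+1)·PV
  1       125.00       116.0093       116.0093         232.0186
  2       125.00       107.6652       215.3305         645.9914
  3       125.00        99.9213       299.7640       1,199.0559
  4       125.00        92.7344       370.9376       1,854.6881
  5    25,125.00    17,298.9473    86,494.7366     518,968.4198
  Σ                 17,715.2776    87,496.7780     522,900.1737
P = 17,715.2776; D_Mac = 4.93906 yrs; D_mod = 4.58381 yrs; C = 25.42355.
Duration effect: -4.58381 × (-0.005) = +0.022919
Convexity effect: 0.5 × 25.42355 × (-0.005)² = +0.0003178
ΔP/P ≈ +0.022919 + 0.0003178 = +0.023237 = +2.3237%.

+2.32%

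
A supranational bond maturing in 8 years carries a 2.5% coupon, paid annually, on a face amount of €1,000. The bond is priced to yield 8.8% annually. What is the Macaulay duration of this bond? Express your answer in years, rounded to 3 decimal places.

Periodic yield y = 0.088. Discount each cash flow and weight by its year:
  t   CF        PV=CF/(1+0.088)^t    t·PV
  1        25.00        22.9779        22.9779
  2        25.00        21.1194        42.2389
  3        25.00        19.4112        58.2337
  4        25.00        17.8412        71.3649
  5        25.00        16.3982        81.9909
  6        25.00        15.0719        90.4311
  7        25.00        13.8528        96.9696
  8     1,025.00       522.0267     4,176.2135
  Σ                    648.6993     4,640.4205
Price P = Σ PV = 648.6993.
Macaulay duration = Σ(t·PV) / P = 4,640.4205 / 648.6993 = 7.15342 years.

7.153 years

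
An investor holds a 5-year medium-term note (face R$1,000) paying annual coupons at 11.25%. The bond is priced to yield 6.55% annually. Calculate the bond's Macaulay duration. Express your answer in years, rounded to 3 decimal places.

Periodic yield y = 0.0655. Discount each cash flow and weight by its year:
  t   CF        PV=CF/(1+0.0655)^t    t·PV
  1       112.50       105.5842       105.5842
  2       112.50        99.0936       198.1872
  3       112.50        93.0020       279.0059
  4       112.50        87.2848       349.1393
  5     1,112.50       810.0890     4,050.4451
  Σ                  1,195.0537     4,982.3618
Price P = Σ PV = 1,195.0537.
Macaulay duration = Σ(t·PV) / P = 4,982.3618 / 1,195.0537 = 4.16915 years.

4.169 years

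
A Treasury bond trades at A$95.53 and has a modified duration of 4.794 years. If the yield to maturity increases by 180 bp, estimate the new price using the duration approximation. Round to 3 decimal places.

A$87.287

Duration approximation: ΔP/P ≈ -D_mod · Δy = -4.794 × (+0.018) = -0.086292.
New price ≈ 95.53 × (1 - 0.086292) = 87.28652524.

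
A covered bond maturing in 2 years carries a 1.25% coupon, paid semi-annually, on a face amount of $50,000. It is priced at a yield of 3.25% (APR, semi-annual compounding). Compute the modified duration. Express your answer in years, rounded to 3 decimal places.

Periodic yield y = 0.01625. First find Macaulay duration:
  t   CF        PV=CF/(1+0.01625)^t    t·PV
  1       312.50       307.5031       307.5031
  2       312.50       302.5861       605.1721
  3       312.50       297.7477       893.2430
  4    50,312.50    47,170.8458   188,683.3831
  Σ                 48,078.6826   190,489.3013
P = 48,078.6826; Macaulay duration = 190,489.3013 / 48,078.6826 = 3.96203 half-year periods = 1.98102 years.
Modified duration = D_Mac / (1 + y) = 1.98102 / 1.01625 = 1.94934 years.

1.949 years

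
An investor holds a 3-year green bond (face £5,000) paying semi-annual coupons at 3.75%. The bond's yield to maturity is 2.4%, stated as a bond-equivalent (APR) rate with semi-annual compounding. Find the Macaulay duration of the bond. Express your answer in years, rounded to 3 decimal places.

2.868 years

Periodic yield y = 0.012. Discount each cash flow and weight by its period:
  t   CF        PV=CF/(1+0.012)^t    t·PV
  1        93.75        92.6383        92.6383
  2        93.75        91.5399       183.0797
  3        93.75        90.4544       271.3632
  4        93.75        89.3818       357.5273
  5        93.75        88.3220       441.6098
  6     5,093.75     4,741.9236    28,451.5415
  Σ                  5,194.2600    29,797.7599
Price P = Σ PV = 5,194.2600.
Macaulay duration = Σ(t·PV) / P = 29,797.7599 / 5,194.2600 = 5.73667 half-year periods.
In years: 5.73667 / 2 = 2.86834 years.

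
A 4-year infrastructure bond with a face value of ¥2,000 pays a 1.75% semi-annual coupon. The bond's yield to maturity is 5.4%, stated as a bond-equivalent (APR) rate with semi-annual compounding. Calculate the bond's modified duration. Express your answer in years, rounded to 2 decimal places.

Periodic yield y = 0.027. First find Macaulay duration:
  t   CF        PV=CF/(1+0.027)^t    t·PV
  1        17.50        17.0399        17.0399
  2        17.50        16.5919        33.1839
  3        17.50        16.1557        48.4672
  4        17.50        15.7310        62.9240
  5        17.50        15.3174        76.5871
  6        17.50        14.9147        89.4884
  7        17.50        14.5226       101.6583
  8     2,017.50     1,630.2342    13,041.8734
  Σ                  1,740.5076    13,471.2223
P = 1,740.5076; Macaulay duration = 13,471.2223 / 1,740.5076 = 7.73982 half-year periods = 3.86991 years.
Modified duration = D_Mac / (1 + y) = 3.86991 / 1.027 = 3.76817 years.

3.77 years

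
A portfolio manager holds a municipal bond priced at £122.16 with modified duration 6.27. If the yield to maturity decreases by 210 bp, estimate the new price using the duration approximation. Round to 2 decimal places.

£138.24

Duration approximation: ΔP/P ≈ -D_mod · Δy = -6.27 × (-0.021) = +0.131670.
New price ≈ 122.16 × (1 + 0.131670) = 138.2448072.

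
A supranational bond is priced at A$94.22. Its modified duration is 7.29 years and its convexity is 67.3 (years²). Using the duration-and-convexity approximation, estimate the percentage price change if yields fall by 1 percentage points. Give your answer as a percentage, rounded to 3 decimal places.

+7.627%

Duration effect: -D_mod·Δy = -7.29 × (-0.01) = +0.072900
Convexity effect: ½·C·(Δy)² = 0.5 × 67.3 × (-0.01)² = +0.0033650
ΔP/P ≈ +0.072900 + 0.0033650 = +0.076265
= +7.6265%.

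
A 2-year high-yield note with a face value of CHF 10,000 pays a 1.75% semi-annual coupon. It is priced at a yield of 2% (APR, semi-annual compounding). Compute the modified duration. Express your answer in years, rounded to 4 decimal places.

Periodic yield y = 0.01. First find Macaulay duration:
  t   CF        PV=CF/(1+0.01)^t    t·PV
  1        87.50        86.6337        86.6337
  2        87.50        85.7759       171.5518
  3        87.50        84.9266       254.7799
  4    10,087.50     9,693.8892    38,775.5569
  Σ                  9,951.2254    39,288.5223
P = 9,951.2254; Macaulay duration = 39,288.5223 / 9,951.2254 = 3.94811 half-year periods = 1.97405 years.
Modified duration = D_Mac / (1 + y) = 1.97405 / 1.01 = 1.95451 years.

1.9545 years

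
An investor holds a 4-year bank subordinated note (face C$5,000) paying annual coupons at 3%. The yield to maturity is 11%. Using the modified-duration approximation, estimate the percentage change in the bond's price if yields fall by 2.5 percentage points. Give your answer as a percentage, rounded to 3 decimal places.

+8.555%

Periodic yield y = 0.11. Modified duration first:
  t   CF        PV=CF/(1+0.11)^t    t·PV
  1       150.00       135.1351       135.1351
  2       150.00       121.7434       243.4867
  3       150.00       109.6787       329.0361
  4     5,150.00     3,392.4645    13,569.8581
  Σ                  3,759.0217    14,277.5161
P = 3,759.0217; D_Mac = 3.79820 yrs; D_mod = 3.79820/(1+0.11) = 3.42180 yrs.
ΔP/P ≈ -D_mod · Δy = -3.42180 × (-0.025) = +0.085545 = +8.5545%.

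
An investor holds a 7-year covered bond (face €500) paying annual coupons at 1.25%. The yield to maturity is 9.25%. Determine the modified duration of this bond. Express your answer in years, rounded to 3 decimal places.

Periodic yield y = 0.0925. First find Macaulay duration:
  t   CF        PV=CF/(1+0.0925)^t    t·PV
  1         6.25         5.7208         5.7208
  2         6.25         5.2365        10.4729
  3         6.25         4.7931        14.3793
  4         6.25         4.3873        17.5491
  5         6.25         4.0158        20.0790
  6         6.25         3.6758        22.0548
  7       506.25       272.5304     1,907.7126
  Σ                    300.3596     1,997.9685
P = 300.3596; Macaulay duration = 1,997.9685 / 300.3596 = 6.65192 years.
Modified duration = D_Mac / (1 + y) = 6.65192 / 1.0925 = 6.08872 years.

6.089 years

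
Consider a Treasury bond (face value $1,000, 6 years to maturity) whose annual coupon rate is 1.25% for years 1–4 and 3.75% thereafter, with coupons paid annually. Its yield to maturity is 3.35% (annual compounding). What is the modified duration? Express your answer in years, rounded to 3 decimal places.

Periodic yield y = 0.0335. First find Macaulay duration:
  t   CF        PV=CF/(1+0.0335)^t    t·PV
  1        12.50        12.0948        12.0948
  2        12.50        11.7028        23.4056
  3        12.50        11.3234        33.9703
  4        12.50        10.9564        43.8256
  5        37.50        31.8038       159.0189
  6     1,037.50       851.3835     5,108.3009
  Σ                    929.2647     5,380.6162
P = 929.2647; Macaulay duration = 5,380.6162 / 929.2647 = 5.79019 years.
Modified duration = D_Mac / (1 + y) = 5.79019 / 1.0335 = 5.60250 years.

5.603 years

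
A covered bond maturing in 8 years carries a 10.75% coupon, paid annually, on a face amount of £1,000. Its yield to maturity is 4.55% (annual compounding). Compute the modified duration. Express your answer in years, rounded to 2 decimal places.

Periodic yield y = 0.0455. First find Macaulay duration:
  t   CF        PV=CF/(1+0.0455)^t    t·PV
  1       107.50       102.8216       102.8216
  2       107.50        98.3468       196.6937
  3       107.50        94.0668       282.2004
  4       107.50        89.9730       359.8921
  5       107.50        86.0574       430.2871
  6       107.50        82.3122       493.8732
  7       107.50        78.7300       551.1099
  8     1,107.50       775.8030     6,206.4238
  Σ                  1,408.1109     8,623.3018
P = 1,408.1109; Macaulay duration = 8,623.3018 / 1,408.1109 = 6.12402 years.
Modified duration = D_Mac / (1 + y) = 6.12402 / 1.0455 = 5.85751 years.

5.86 years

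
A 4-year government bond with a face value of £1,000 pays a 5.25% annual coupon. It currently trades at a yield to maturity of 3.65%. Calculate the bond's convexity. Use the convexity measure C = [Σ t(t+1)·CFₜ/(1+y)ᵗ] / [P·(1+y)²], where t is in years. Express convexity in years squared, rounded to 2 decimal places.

With y = 0.0365:
  t   CF        PV=CF/(1+0.0365)^t    t·PV        t(t+1)·PV
  1        52.50        50.6512        50.6512         101.3025
  2        52.50        48.8676        97.7351         293.2054
  3        52.50        47.1467       141.4401         565.7605
  4     1,052.50       911.8951     3,647.5804      18,237.9019
  Σ                  1,058.5606     3,937.4069      19,198.1702
P = 1,058.5606.
Convexity = Σ t(t+1)·PV / [P·(1+y)²] = 19,198.1702 / (1,058.5606 × 1.074332) = 16.88128.

16.88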